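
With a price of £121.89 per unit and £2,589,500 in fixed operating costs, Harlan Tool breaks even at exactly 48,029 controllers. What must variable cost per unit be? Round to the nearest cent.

£67.97

Contribution per unit must be FC / Q = £2,589,500 / 48,029 = £53.9153.
Hence VC = price − CM = £121.89 − £53.9153 = £67.97.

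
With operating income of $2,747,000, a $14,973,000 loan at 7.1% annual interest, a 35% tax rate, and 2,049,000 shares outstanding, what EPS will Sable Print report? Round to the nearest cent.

$0.53

Interest = $1,063,083.00, so EBT = $2,747,000 − $1,063,083.00 = $1,683,917.00.
Net income = $1,683,917.00 × (1 − 0.35) = $1,094,546.05.
EPS = $1,094,546.05 ÷ 2,049,000 = $0.53.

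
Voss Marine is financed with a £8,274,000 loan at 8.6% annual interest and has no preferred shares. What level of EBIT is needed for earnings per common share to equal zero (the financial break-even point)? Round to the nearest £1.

£711,564

Annual interest = 8.6% × £8,274,000 = £711,564.00.
With no preferred dividends, EPS = 0 when EBIT exactly covers interest, so the financial break-even EBIT is £711,564.00.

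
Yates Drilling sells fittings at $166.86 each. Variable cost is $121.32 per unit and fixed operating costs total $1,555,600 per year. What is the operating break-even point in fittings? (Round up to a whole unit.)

34,159 fittings

Each unit contributes $166.86 − $121.32 = $45.54.
Break-even Q = $1,555,600 / $45.54 = 34,158.98 → 34,159 fittings.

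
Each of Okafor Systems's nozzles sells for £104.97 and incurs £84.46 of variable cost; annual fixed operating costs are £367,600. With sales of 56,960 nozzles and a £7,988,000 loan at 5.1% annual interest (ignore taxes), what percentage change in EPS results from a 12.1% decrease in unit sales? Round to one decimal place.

Contribution at this volume is 56,960 × £20.51 = £1,168,249.60.
EBIT = £1,168,249.60 − £367,600 = £800,649.60.
Interest = £407,388.00, so EBIT − I = £393,261.60.
Degree of combined leverage = contribution ÷ (EBIT − I) = £1,168,249.60 ÷ £393,261.60 = 2.9707.
%ΔEPS = DCL × %ΔSales = 2.9707 × -12.1% = -35.9%.

-35.9%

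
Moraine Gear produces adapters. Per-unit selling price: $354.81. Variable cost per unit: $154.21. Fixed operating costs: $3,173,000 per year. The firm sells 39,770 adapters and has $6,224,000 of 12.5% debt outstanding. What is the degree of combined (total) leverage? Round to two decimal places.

Total contribution margin = 39,770 × $200.60 = $7,977,862.00.
Operating income = contribution − fixed costs = $7,977,862.00 − $3,173,000 = $4,804,862.00. Interest = $778,000.00, so EBIT − I = $4,026,862.00.
DCL = contribution ÷ (EBIT − I) = $7,977,862.00 ÷ $4,026,862.00 = 1.9812.

1.98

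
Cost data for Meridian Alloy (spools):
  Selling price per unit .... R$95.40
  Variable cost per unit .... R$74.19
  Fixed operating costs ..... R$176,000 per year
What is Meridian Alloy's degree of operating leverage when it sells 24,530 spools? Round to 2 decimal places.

At 24,530 units, contribution = 24,530 × R$21.21 = R$520,281.30.
Operating income = contribution − fixed costs = R$520,281.30 − R$176,000 = R$344,281.30.
DOL = contribution ÷ EBIT = R$520,281.30 ÷ R$344,281.30 = 1.5112.

1.51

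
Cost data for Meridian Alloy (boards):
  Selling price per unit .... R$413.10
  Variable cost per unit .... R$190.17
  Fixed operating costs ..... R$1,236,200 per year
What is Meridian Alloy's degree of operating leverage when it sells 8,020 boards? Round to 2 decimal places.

3.24

At 8,020 units, contribution = 8,020 × R$222.93 = R$1,787,898.60.
EBIT = R$1,787,898.60 − R$1,236,200 = R$551,698.60.
So DOL = total CM / EBIT = R$1,787,898.60 / R$551,698.60 = 3.2407.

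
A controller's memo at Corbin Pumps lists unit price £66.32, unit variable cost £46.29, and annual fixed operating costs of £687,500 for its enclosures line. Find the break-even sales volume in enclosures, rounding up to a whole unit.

Each unit contributes £66.32 − £46.29 = £20.03.
Break-even volume = fixed costs ÷ CM per unit = £687,500 ÷ £20.03 = 34,323.51, so 34,324 enclosures.

34,324 enclosures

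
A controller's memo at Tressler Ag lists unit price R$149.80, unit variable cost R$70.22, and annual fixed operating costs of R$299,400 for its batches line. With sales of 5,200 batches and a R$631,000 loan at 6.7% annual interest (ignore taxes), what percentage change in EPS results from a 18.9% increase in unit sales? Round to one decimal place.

At 5,200 units, contribution = 5,200 × R$79.58 = R$413,816.00.
EBIT = R$413,816.00 − R$299,400 = R$114,416.00.
Interest = R$42,277.00, so EBIT − I = R$72,139.00.
DCL = total CM / (EBIT − I) = R$413,816.00 / R$72,139.00 = 5.7364.
EPS therefore changes by 5.7364 × (+18.9%) = +108.4%.

+108.4%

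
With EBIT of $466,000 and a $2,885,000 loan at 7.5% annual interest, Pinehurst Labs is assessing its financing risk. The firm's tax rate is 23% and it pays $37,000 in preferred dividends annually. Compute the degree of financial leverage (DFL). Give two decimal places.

2.31

Annual interest charges come to $216,375.00.
Pre-tax preferred-dividend burden = $37,000 ÷ (1 − 0.23) = $48,051.95.
DFL = EBIT ÷ [EBIT − I − D_p/(1−t)] = $466,000 ÷ [$466,000 − $216,375.00 − $48,051.95] = $466,000 ÷ $201,573.05 = 2.3118.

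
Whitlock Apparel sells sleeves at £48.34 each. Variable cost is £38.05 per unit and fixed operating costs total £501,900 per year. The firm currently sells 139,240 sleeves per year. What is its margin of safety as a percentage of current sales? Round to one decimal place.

Each unit contributes £48.34 − £38.05 = £10.29. Break-even units = £501,900 ÷ £10.29 = 48,775.51; break-even revenue = 48,775.51 × £48.34 = £2,357,808.16.
Actual sales revenue = 139,240 × £48.34 = £6,730,861.60.
Margin of safety = (£6,730,861.60 − £2,357,808.16) ÷ £6,730,861.60 = 65.0%.

65.0%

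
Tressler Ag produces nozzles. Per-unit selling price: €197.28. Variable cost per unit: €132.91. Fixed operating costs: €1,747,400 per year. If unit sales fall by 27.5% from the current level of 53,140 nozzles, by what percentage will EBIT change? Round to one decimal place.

-56.2%

Contribution at this volume is 53,140 × €64.37 = €3,420,621.80.
EBIT = €3,420,621.80 − €1,747,400 = €1,673,221.80.
DOL = contribution ÷ EBIT = €3,420,621.80 ÷ €1,673,221.80 = 2.0443.
%ΔEBIT = DOL × %ΔSales = 2.0443 × -27.5% = -56.2%.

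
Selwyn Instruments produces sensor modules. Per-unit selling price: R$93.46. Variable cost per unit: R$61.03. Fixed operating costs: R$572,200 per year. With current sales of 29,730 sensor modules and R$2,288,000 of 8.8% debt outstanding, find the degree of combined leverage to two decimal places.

Total contribution margin = 29,730 × R$32.43 = R$964,143.90.
EBIT = R$964,143.90 − R$572,200 = R$391,943.90. Interest = R$201,344.00.
DOL = R$964,143.90 ÷ R$391,943.90 = 2.4599; DFL = R$391,943.90 ÷ R$190,599.90 = 2.0564.
Combined leverage = 2.4599 × 2.0564 = 5.0585.

5.06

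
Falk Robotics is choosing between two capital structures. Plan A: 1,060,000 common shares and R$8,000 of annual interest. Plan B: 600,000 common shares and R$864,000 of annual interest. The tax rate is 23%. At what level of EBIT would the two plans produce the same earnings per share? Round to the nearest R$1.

R$1,980,522

Set EPS_A = EPS_B: (EBIT − R$8,000)(1 − 0.23) ÷ 1,060,000 = (EBIT − R$864,000)(1 − 0.23) ÷ 600,000.
Cancelling (1 − t) and cross-multiplying: 600,000·(EBIT − 8,000) = 1,060,000·(EBIT − 864,000).
EBIT × (1,060,000 − 600,000) = 864,000 × 1,060,000 − 8,000 × 600,000 = 911,040,000,000, so EBIT = 911,040,000,000 ÷ 460,000 = 1,980,521.74.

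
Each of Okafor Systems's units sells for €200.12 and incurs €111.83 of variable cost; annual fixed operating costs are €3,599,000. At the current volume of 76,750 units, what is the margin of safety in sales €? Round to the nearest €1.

Contribution margin per unit = €200.12 − €111.83 = €88.29. Break-even units = €3,599,000 ÷ €88.29 = 40,763.39; break-even revenue = 40,763.39 × €200.12 = €8,157,570.28.
Actual sales revenue = 76,750 × €200.12 = €15,359,210.00.
Margin of safety = €15,359,210.00 − €8,157,570.28 = €7,201,640.

€7,201,640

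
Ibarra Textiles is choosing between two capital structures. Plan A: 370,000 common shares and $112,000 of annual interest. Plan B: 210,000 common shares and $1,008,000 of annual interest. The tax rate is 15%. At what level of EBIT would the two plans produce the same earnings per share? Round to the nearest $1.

$2,184,000

Set EPS_A = EPS_B: (EBIT − $112,000)(1 − 0.15) ÷ 370,000 = (EBIT − $1,008,000)(1 − 0.15) ÷ 210,000.
Cancelling (1 − t) and cross-multiplying: 210,000·(EBIT − 112,000) = 370,000·(EBIT − 1,008,000).
EBIT × (370,000 − 210,000) = 1,008,000 × 370,000 − 112,000 × 210,000 = 349,440,000,000, so EBIT = 349,440,000,000 ÷ 160,000 = 2,184,000.00.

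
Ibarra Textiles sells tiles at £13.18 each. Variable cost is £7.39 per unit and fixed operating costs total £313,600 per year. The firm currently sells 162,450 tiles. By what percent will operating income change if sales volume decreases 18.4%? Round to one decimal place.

-27.6%

At 162,450 units, contribution = 162,450 × £5.79 = £940,585.50.
Operating income = contribution − fixed costs = £940,585.50 − £313,600 = £626,985.50.
So DOL = total CM / EBIT = £940,585.50 / £626,985.50 = 1.5002.
Operating income changes by 1.5002 × -18.4% = -27.6%.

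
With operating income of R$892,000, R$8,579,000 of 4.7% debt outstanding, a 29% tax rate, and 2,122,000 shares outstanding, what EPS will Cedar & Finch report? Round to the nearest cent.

R$0.16

Pre-tax income = R$892,000 − R$403,213.00 = R$488,787.00.
Net income = R$488,787.00 × (1 − 0.29) = R$347,038.77.
EPS = R$347,038.77 ÷ 2,122,000 = R$0.16.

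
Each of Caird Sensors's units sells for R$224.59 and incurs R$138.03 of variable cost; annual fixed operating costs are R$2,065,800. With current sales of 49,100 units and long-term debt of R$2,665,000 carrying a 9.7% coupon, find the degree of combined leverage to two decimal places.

Total contribution margin = 49,100 × R$86.56 = R$4,250,096.00.
Operating income = contribution − fixed costs = R$4,250,096.00 − R$2,065,800 = R$2,184,296.00. Interest = R$258,505.00.
DOL = R$4,250,096.00 ÷ R$2,184,296.00 = 1.9458; DFL = R$2,184,296.00 ÷ R$1,925,791.00 = 1.1342.
Combined leverage = 1.9458 × 1.1342 = 2.2069.

2.21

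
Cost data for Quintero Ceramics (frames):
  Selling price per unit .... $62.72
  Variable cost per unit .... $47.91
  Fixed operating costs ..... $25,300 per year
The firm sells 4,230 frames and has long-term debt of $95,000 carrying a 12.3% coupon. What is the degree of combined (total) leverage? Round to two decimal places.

Total contribution margin = 4,230 × $14.81 = $62,646.30.
Operating income = contribution − fixed costs = $62,646.30 − $25,300 = $37,346.30. Interest = $11,685.00.
DOL = $62,646.30 ÷ $37,346.30 = 1.6774; DFL = $37,346.30 ÷ $25,661.30 = 1.4554.
DCL = DOL × DFL = 1.6774 × 1.4554 = 2.4413.

2.44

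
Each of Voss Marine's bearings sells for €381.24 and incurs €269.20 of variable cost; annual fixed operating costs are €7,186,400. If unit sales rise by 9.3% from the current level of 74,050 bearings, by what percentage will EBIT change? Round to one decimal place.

Contribution at this volume is 74,050 × €112.04 = €8,296,562.00.
Subtracting fixed costs: EBIT = €8,296,562.00 − €7,186,400 = €1,110,162.00.
So DOL = total CM / EBIT = €8,296,562.00 / €1,110,162.00 = 7.4733.
%ΔEBIT = DOL × %ΔSales = 7.4733 × +9.3% = +69.5%.

+69.5%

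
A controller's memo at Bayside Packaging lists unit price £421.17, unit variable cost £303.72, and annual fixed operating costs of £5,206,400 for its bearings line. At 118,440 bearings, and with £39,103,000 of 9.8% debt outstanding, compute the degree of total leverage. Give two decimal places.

2.86

Contribution at this volume is 118,440 × £117.45 = £13,910,778.00.
Subtracting fixed costs: EBIT = £13,910,778.00 − £5,206,400 = £8,704,378.00. Interest = £3,832,094.00.
DOL = £13,910,778.00 ÷ £8,704,378.00 = 1.5981; DFL = £8,704,378.00 ÷ £4,872,284.00 = 1.7865.
DCL = DOL × DFL = 1.5981 × 1.7865 = 2.8550.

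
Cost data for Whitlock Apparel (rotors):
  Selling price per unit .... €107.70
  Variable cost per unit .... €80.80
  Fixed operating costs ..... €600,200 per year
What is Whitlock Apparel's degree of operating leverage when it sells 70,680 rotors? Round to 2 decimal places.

1.46

Contribution at this volume is 70,680 × €26.90 = €1,901,292.00.
Operating income = contribution − fixed costs = €1,901,292.00 − €600,200 = €1,301,092.00.
DOL = contribution ÷ EBIT = €1,901,292.00 ÷ €1,301,092.00 = 1.4613.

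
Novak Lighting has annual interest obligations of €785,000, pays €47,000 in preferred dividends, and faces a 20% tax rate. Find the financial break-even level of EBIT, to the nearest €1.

Grossing the preferred dividend up to pre-tax terms: €47,000 / (1 − 0.20) = €58,750.00.
EPS = 0 when EBIT covers interest plus the pre-tax preferred burden: €785,000 + €58,750.00 = €843,750.00.

€843,750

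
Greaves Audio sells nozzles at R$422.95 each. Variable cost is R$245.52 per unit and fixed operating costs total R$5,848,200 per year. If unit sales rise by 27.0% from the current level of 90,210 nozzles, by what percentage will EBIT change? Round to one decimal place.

+42.5%

Total contribution margin = 90,210 × R$177.43 = R$16,005,960.30.
Subtracting fixed costs: EBIT = R$16,005,960.30 − R$5,848,200 = R$10,157,760.30.
Degree of operating leverage = R$16,005,960.30 / R$10,157,760.30 = 1.5757.
Operating income changes by 1.5757 × +27.0% = +42.5%.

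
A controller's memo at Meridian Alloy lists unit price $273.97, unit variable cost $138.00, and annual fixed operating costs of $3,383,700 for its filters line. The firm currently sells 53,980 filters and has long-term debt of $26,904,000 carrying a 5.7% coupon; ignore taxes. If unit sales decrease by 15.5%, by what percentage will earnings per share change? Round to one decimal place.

-47.0%

At 53,980 units, contribution = 53,980 × $135.97 = $7,339,660.60.
Subtracting fixed costs: EBIT = $7,339,660.60 − $3,383,700 = $3,955,960.60.
After interest of $1,533,528.00, pre-tax earnings = $2,422,432.60.
DCL = total CM / (EBIT − I) = $7,339,660.60 / $2,422,432.60 = 3.0299.
%ΔEPS = DCL × %ΔSales = 3.0299 × -15.5% = -47.0%.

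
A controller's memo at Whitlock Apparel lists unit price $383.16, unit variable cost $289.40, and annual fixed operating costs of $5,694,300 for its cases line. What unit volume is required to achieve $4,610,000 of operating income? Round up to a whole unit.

Each unit contributes $383.16 − $289.40 = $93.76.
Required volume = (fixed costs + target profit) ÷ CM = ($5,694,300 + $4,610,000) ÷ $93.76 = 109,900.81, so 109,901 cases.

109,901 cases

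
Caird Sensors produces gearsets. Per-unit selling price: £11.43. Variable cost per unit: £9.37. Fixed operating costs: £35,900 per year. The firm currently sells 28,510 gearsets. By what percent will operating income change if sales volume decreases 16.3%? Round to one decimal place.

Total contribution margin = 28,510 × £2.06 = £58,730.60.
Subtracting fixed costs: EBIT = £58,730.60 − £35,900 = £22,830.60.
So DOL = total CM / EBIT = £58,730.60 / £22,830.60 = 2.5725.
%ΔEBIT = DOL × %ΔSales = 2.5725 × -16.3% = -41.9%.

-41.9%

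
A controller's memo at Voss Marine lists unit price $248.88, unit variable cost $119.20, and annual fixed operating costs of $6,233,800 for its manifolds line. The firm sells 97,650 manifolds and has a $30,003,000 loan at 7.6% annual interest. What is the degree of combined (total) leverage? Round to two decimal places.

At 97,650 units, contribution = 97,650 × $129.68 = $12,663,252.00.
Subtracting fixed costs: EBIT = $12,663,252.00 − $6,233,800 = $6,429,452.00. Interest = $2,280,228.00, so EBIT − I = $4,149,224.00.
Degree of total leverage = total CM / (EBIT − interest) = $12,663,252.00 / $4,149,224.00 = 3.0520.

3.05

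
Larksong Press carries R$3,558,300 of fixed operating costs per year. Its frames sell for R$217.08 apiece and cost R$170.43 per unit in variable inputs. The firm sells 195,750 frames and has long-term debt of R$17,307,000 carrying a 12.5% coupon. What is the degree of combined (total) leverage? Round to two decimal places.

Contribution at this volume is 195,750 × R$46.65 = R$9,131,737.50.
EBIT = R$9,131,737.50 − R$3,558,300 = R$5,573,437.50. Interest = R$2,163,375.00.
DOL = R$9,131,737.50 ÷ R$5,573,437.50 = 1.6384; DFL = R$5,573,437.50 ÷ R$3,410,062.50 = 1.6344.
DCL = DOL × DFL = 1.6384 × 1.6344 = 2.6778.

2.68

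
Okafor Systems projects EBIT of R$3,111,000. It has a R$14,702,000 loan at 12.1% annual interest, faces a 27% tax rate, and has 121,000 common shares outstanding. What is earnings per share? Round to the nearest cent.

R$8.04

Interest = R$1,778,942.00, so EBT = R$3,111,000 − R$1,778,942.00 = R$1,332,058.00.
After tax at 27%: net income = R$1,332,058.00 × 0.73 = R$972,402.34.
EPS = R$972,402.34 ÷ 121,000 = R$8.04.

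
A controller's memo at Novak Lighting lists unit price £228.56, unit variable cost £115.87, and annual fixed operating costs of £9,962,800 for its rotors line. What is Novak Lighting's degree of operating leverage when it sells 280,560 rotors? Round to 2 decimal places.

Contribution at this volume is 280,560 × £112.69 = £31,616,306.40.
Operating income = contribution − fixed costs = £31,616,306.40 − £9,962,800 = £21,653,506.40.
Degree of operating leverage = £31,616,306.40 / £21,653,506.40 = 1.4601.

1.46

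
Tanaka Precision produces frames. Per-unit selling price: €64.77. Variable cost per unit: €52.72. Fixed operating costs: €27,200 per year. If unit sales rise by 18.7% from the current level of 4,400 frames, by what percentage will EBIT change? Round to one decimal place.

Contribution at this volume is 4,400 × €12.05 = €53,020.00.
Operating income = contribution − fixed costs = €53,020.00 − €27,200 = €25,820.00.
So DOL = total CM / EBIT = €53,020.00 / €25,820.00 = 2.0534.
So EBIT moves 2.0534 × (+18.7%) = +38.4%.

+38.4%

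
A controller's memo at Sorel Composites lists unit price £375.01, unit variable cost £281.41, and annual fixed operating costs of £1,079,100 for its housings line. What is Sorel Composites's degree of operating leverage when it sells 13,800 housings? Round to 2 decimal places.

Contribution at this volume is 13,800 × £93.60 = £1,291,680.00.
Operating income = contribution − fixed costs = £1,291,680.00 − £1,079,100 = £212,580.00.
Degree of operating leverage = £1,291,680.00 / £212,580.00 = 6.0762.

6.08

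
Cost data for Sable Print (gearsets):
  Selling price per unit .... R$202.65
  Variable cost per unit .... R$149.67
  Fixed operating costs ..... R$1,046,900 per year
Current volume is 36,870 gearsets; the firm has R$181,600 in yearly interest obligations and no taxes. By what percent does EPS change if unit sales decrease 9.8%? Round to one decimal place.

-26.4%

At 36,870 units, contribution = 36,870 × R$52.98 = R$1,953,372.60.
EBIT = R$1,953,372.60 − R$1,046,900 = R$906,472.60.
After interest of R$181,600.00, pre-tax earnings = R$724,872.60.
Degree of combined leverage = contribution ÷ (EBIT − I) = R$1,953,372.60 ÷ R$724,872.60 = 2.6948.
EPS therefore changes by 2.6948 × (-9.8%) = -26.4%.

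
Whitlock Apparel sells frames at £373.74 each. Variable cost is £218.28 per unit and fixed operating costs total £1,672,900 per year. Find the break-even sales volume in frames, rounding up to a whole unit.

10,761 frames

Contribution margin per unit = £373.74 − £218.28 = £155.46.
Units to break even: £1,672,900 ÷ £155.46 = 10,760.97, rounded up to 10,761.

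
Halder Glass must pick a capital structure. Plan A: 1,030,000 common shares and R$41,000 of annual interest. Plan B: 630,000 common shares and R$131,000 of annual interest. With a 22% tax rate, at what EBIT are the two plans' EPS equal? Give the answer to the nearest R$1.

R$272,750

Set EPS_A = EPS_B: (EBIT − R$41,000)(1 − 0.22) ÷ 1,030,000 = (EBIT − R$131,000)(1 − 0.22) ÷ 630,000.
Cancelling (1 − t) and cross-multiplying: 630,000·(EBIT − 41,000) = 1,030,000·(EBIT − 131,000).
Solving, EBIT = (131,000·1,030,000 − 41,000·630,000) / (1,030,000 − 630,000) = 109,100,000,000 / 400,000 = 272,750.00.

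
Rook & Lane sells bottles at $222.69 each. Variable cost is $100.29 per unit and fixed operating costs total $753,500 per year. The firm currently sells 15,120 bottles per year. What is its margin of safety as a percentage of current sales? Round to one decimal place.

59.3%

Unit CM = price − variable cost = $222.69 − $100.29 = $122.40. Break-even units = $753,500 ÷ $122.40 = 6,156.05; break-even revenue = 6,156.05 × $222.69 = $1,370,889.83.
Actual sales revenue = 15,120 × $222.69 = $3,367,072.80.
Margin of safety = ($3,367,072.80 − $1,370,889.83) ÷ $3,367,072.80 = 59.3%.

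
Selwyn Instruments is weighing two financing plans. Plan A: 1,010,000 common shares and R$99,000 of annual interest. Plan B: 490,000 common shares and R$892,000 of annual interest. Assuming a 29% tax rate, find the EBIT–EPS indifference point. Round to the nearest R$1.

R$1,639,250

Set EPS_A = EPS_B: (EBIT − R$99,000)(1 − 0.29) ÷ 1,010,000 = (EBIT − R$892,000)(1 − 0.29) ÷ 490,000.
The (1 − t) factor cancels: (EBIT − 99,000) × 490,000 = (EBIT − 892,000) × 1,010,000.
Solving, EBIT = (892,000·1,010,000 − 99,000·490,000) / (1,010,000 − 490,000) = 852,410,000,000 / 520,000 = 1,639,250.00.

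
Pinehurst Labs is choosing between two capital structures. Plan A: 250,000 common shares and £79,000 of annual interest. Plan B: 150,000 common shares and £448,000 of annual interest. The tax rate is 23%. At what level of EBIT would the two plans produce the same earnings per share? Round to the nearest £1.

Set EPS_A = EPS_B: (EBIT − £79,000)(1 − 0.23) ÷ 250,000 = (EBIT − £448,000)(1 − 0.23) ÷ 150,000.
Cancelling (1 − t) and cross-multiplying: 150,000·(EBIT − 79,000) = 250,000·(EBIT − 448,000).
Solving, EBIT = (448,000·250,000 − 79,000·150,000) / (250,000 − 150,000) = 100,150,000,000 / 100,000 = 1,001,500.00.

£1,001,500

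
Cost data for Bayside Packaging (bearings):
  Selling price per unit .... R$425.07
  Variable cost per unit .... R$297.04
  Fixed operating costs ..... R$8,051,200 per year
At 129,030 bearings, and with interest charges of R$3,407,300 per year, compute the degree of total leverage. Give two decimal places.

3.26

Contribution at this volume is 129,030 × R$128.03 = R$16,519,710.90.
Operating income = contribution − fixed costs = R$16,519,710.90 − R$8,051,200 = R$8,468,510.90. Interest = R$3,407,300.00.
DOL = R$16,519,710.90 ÷ R$8,468,510.90 = 1.9507; DFL = R$8,468,510.90 ÷ R$5,061,210.90 = 1.6732.
Combined leverage = 1.9507 × 1.6732 = 3.2639.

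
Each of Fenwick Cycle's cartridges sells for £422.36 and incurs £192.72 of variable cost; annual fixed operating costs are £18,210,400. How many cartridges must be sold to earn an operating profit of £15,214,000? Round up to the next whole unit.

Contribution margin per unit = £422.36 − £192.72 = £229.64.
Need Q such that Q × £229.64 − £18,210,400 = £15,214,000, i.e. Q = £33,424,400 / £229.64 = 145,551.30 → 145,552.

145,552 cartridges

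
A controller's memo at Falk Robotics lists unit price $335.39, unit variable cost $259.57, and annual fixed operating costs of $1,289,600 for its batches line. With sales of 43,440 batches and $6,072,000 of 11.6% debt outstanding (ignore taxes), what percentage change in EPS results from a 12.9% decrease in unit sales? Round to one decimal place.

Total contribution margin = 43,440 × $75.82 = $3,293,620.80.
Operating income = contribution − fixed costs = $3,293,620.80 − $1,289,600 = $2,004,020.80.
Interest = $704,352.00, so EBIT − I = $1,299,668.80.
DCL = total CM / (EBIT − I) = $3,293,620.80 / $1,299,668.80 = 2.5342.
%ΔEPS = DCL × %ΔSales = 2.5342 × -12.9% = -32.7%.

-32.7%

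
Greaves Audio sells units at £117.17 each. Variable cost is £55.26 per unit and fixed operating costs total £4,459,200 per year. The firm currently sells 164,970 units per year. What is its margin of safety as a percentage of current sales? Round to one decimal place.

56.3%

Unit CM = price − variable cost = £117.17 − £55.26 = £61.91. Break-even units = £4,459,200 ÷ £61.91 = 72,027.14; break-even revenue = 72,027.14 × £117.17 = £8,439,419.54.
Actual sales revenue = 164,970 × £117.17 = £19,329,534.90.
Margin of safety = (£19,329,534.90 − £8,439,419.54) ÷ £19,329,534.90 = 56.3%.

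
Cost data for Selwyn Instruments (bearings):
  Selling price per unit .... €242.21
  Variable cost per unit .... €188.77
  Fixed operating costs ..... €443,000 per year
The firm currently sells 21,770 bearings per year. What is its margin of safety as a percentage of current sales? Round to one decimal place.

61.9%

Each unit contributes €242.21 − €188.77 = €53.44. Break-even units = €443,000 ÷ €53.44 = 8,289.67; break-even revenue = 8,289.67 × €242.21 = €2,007,841.13.
Current sales = 21,770 × €242.21 = €5,272,911.70.
Margin of safety = (€5,272,911.70 − €2,007,841.13) ÷ €5,272,911.70 = 61.9%.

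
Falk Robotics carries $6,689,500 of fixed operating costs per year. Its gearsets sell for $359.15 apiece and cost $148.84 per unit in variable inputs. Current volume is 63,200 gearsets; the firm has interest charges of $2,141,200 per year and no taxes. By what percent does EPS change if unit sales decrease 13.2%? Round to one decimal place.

Contribution at this volume is 63,200 × $210.31 = $13,291,592.00.
Subtracting fixed costs: EBIT = $13,291,592.00 − $6,689,500 = $6,602,092.00.
Interest = $2,141,200.00, so EBIT − I = $4,460,892.00.
DCL = total CM / (EBIT − I) = $13,291,592.00 / $4,460,892.00 = 2.9796.
%ΔEPS = DCL × %ΔSales = 2.9796 × -13.2% = -39.3%.

-39.3%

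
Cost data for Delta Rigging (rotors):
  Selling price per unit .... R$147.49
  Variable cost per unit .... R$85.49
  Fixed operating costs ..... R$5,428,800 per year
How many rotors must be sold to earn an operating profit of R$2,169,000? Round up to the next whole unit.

Each unit contributes R$147.49 − R$85.49 = R$62.00.
Need Q such that Q × R$62.00 − R$5,428,800 = R$2,169,000, i.e. Q = R$7,597,800 / R$62.00 = 122,545.16 → 122,546.

122,546 rotors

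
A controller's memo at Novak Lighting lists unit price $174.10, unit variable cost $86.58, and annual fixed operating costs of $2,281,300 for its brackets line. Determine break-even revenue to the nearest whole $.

CM per unit = $174.10 − $86.58 = $87.52; CM ratio = $87.52 / $174.10 = 0.5027.
Break-even sales = FC ÷ CM ratio = $2,281,300 × $174.10 / $87.52 = $4,538,098.

$4,538,098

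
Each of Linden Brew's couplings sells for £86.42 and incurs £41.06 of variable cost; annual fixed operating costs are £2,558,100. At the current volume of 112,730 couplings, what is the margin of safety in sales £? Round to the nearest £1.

£4,868,427

Contribution margin per unit = £86.42 − £41.06 = £45.36. Break-even units = £2,558,100 ÷ £45.36 = 56,395.50; break-even revenue = 56,395.50 × £86.42 = £4,873,699.34.
Current sales = 112,730 × £86.42 = £9,742,126.60.
Margin of safety = £9,742,126.60 − £4,873,699.34 = £4,868,427.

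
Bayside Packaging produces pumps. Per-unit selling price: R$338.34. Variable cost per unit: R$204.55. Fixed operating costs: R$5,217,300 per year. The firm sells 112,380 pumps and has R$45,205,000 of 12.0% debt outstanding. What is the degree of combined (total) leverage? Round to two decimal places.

Contribution at this volume is 112,380 × R$133.79 = R$15,035,320.20.
EBIT = R$15,035,320.20 − R$5,217,300 = R$9,818,020.20. Interest = R$5,424,600.00.
DOL = R$15,035,320.20 ÷ R$9,818,020.20 = 1.5314; DFL = R$9,818,020.20 ÷ R$4,393,420.20 = 2.2347.
Combined leverage = 1.5314 × 2.2347 = 3.4222.

3.42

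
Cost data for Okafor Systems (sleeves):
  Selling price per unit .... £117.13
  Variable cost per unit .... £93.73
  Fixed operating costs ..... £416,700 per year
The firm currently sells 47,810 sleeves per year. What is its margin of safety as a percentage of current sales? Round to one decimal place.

Each unit contributes £117.13 − £93.73 = £23.40. Break-even units = £416,700 ÷ £23.40 = 17,807.69; break-even revenue = 17,807.69 × £117.13 = £2,085,815.00.
Actual sales revenue = 47,810 × £117.13 = £5,599,985.30.
Margin of safety = (£5,599,985.30 − £2,085,815.00) ÷ £5,599,985.30 = 62.8%.

62.8%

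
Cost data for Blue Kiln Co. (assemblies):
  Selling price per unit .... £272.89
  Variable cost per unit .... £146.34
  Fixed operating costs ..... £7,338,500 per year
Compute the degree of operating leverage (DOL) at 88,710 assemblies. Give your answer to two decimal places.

At 88,710 units, contribution = 88,710 × £126.55 = £11,226,250.50.
EBIT = £11,226,250.50 − £7,338,500 = £3,887,750.50.
DOL = contribution ÷ EBIT = £11,226,250.50 ÷ £3,887,750.50 = 2.8876.

2.89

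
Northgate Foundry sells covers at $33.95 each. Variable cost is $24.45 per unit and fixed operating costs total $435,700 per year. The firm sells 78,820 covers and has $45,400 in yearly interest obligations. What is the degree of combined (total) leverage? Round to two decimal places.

2.80

At 78,820 units, contribution = 78,820 × $9.50 = $748,790.00.
EBIT = $748,790.00 − $435,700 = $313,090.00. Interest = $45,400.00, so EBIT − I = $267,690.00.
Degree of total leverage = total CM / (EBIT − interest) = $748,790.00 / $267,690.00 = 2.7972.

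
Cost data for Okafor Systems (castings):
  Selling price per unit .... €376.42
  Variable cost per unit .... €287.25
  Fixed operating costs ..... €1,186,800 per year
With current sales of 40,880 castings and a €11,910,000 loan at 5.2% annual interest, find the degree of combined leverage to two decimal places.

1.98

Total contribution margin = 40,880 × €89.17 = €3,645,269.60.
Subtracting fixed costs: EBIT = €3,645,269.60 − €1,186,800 = €2,458,469.60. Interest = €619,320.00, so EBIT − I = €1,839,149.60.
Degree of total leverage = total CM / (EBIT − interest) = €3,645,269.60 / €1,839,149.60 = 1.9820.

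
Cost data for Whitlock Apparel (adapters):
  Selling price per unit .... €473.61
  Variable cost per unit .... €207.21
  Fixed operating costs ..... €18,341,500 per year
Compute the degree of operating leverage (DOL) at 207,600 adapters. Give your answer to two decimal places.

1.50

Total contribution margin = 207,600 × €266.40 = €55,304,640.00.
Subtracting fixed costs: EBIT = €55,304,640.00 − €18,341,500 = €36,963,140.00.
DOL = contribution ÷ EBIT = €55,304,640.00 ÷ €36,963,140.00 = 1.4962.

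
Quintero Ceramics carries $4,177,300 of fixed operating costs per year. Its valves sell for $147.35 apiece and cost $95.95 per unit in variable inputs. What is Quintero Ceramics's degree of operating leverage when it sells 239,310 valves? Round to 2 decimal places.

1.51

At 239,310 units, contribution = 239,310 × $51.40 = $12,300,534.00.
Subtracting fixed costs: EBIT = $12,300,534.00 − $4,177,300 = $8,123,234.00.
Degree of operating leverage = $12,300,534.00 / $8,123,234.00 = 1.5142.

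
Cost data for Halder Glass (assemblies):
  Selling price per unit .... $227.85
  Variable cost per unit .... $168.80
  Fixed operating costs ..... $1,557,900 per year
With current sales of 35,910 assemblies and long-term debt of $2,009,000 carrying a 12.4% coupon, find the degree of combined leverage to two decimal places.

6.76

At 35,910 units, contribution = 35,910 × $59.05 = $2,120,485.50.
Subtracting fixed costs: EBIT = $2,120,485.50 − $1,557,900 = $562,585.50. Interest = $249,116.00, so EBIT − I = $313,469.50.
DCL = contribution ÷ (EBIT − I) = $2,120,485.50 ÷ $313,469.50 = 6.7646.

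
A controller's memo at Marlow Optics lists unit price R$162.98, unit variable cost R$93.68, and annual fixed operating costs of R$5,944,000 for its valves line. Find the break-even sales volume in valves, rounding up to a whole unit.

Unit CM = price − variable cost = R$162.98 − R$93.68 = R$69.30.
Break-even volume = fixed costs ÷ CM per unit = R$5,944,000 ÷ R$69.30 = 85,772.01, so 85,773 valves.

85,773 valves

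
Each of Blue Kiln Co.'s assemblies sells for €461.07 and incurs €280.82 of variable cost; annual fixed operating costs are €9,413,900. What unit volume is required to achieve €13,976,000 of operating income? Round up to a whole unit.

129,764 assemblies

Each unit contributes €461.07 − €280.82 = €180.25.
Need Q such that Q × €180.25 − €9,413,900 = €13,976,000, i.e. Q = €23,389,900 / €180.25 = 129,763.66 → 129,764.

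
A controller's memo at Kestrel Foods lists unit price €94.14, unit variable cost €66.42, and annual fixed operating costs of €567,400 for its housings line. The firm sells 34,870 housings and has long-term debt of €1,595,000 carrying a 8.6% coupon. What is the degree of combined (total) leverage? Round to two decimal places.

Total contribution margin = 34,870 × €27.72 = €966,596.40.
Subtracting fixed costs: EBIT = €966,596.40 − €567,400 = €399,196.40. Interest = €137,170.00, so EBIT − I = €262,026.40.
Degree of total leverage = total CM / (EBIT − interest) = €966,596.40 / €262,026.40 = 3.6889.

3.69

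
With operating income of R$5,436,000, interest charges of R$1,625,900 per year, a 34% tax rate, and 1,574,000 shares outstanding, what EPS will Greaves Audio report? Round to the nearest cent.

R$1.60

Pre-tax income = R$5,436,000 − R$1,625,900.00 = R$3,810,100.00.
After tax at 34%: net income = R$3,810,100.00 × 0.66 = R$2,514,666.00.
Per share: R$2,514,666.00 / 1,574,000 shares = R$1.60.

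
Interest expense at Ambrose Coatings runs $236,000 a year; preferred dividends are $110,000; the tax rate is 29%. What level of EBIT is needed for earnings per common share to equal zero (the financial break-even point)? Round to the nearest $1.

$390,930

Grossing the preferred dividend up to pre-tax terms: $110,000 / (1 − 0.29) = $154,929.58.
Financial break-even EBIT = interest + D_p ÷ (1 − t) = $236,000 + $154,929.58 = $390,929.58.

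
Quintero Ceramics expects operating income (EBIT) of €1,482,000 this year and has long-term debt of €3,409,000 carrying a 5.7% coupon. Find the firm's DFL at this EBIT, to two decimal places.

1.15

Annual interest charges come to €194,313.00.
DFL = EBIT ÷ (EBIT − I) = €1,482,000 ÷ (€1,482,000 − €194,313.00) = €1,482,000 ÷ €1,287,687.00 = 1.1509.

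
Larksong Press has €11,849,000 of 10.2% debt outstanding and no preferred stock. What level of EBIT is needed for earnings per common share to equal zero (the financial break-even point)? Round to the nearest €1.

Annual interest = 10.2% × €11,849,000 = €1,208,598.00.
Without preferred stock the financial break-even is simply EBIT = interest = €1,208,598.00.

€1,208,598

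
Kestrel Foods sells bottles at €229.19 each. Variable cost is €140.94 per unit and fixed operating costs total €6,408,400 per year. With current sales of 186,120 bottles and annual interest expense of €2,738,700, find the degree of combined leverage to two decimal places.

At 186,120 units, contribution = 186,120 × €88.25 = €16,425,090.00.
EBIT = €16,425,090.00 − €6,408,400 = €10,016,690.00. Interest = €2,738,700.00, so EBIT − I = €7,277,990.00.
DCL = contribution ÷ (EBIT − I) = €16,425,090.00 ÷ €7,277,990.00 = 2.2568.

2.26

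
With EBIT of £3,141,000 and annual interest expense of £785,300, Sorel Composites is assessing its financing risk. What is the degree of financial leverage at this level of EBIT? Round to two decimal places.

Annual interest charges come to £785,300.00.
Degree of financial leverage = EBIT / (EBIT − interest) = £3,141,000 / £2,355,700.00 = 1.3334.

1.33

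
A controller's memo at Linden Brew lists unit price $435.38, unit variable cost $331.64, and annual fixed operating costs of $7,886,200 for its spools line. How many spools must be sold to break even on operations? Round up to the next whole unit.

76,019 spools

Contribution margin per unit = $435.38 − $331.64 = $103.74.
Break-even volume = fixed costs ÷ CM per unit = $7,886,200 ÷ $103.74 = 76,018.89, so 76,019 spools.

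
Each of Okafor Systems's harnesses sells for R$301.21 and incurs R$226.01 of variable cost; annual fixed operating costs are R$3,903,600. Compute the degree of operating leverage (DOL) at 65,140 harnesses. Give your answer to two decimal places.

Contribution at this volume is 65,140 × R$75.20 = R$4,898,528.00.
Operating income = contribution − fixed costs = R$4,898,528.00 − R$3,903,600 = R$994,928.00.
So DOL = total CM / EBIT = R$4,898,528.00 / R$994,928.00 = 4.9235.

4.92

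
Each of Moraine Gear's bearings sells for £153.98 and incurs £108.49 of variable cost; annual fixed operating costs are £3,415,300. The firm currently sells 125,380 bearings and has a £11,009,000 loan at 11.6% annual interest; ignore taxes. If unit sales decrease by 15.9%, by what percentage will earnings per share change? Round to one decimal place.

-89.7%

At 125,380 units, contribution = 125,380 × £45.49 = £5,703,536.20.
Subtracting fixed costs: EBIT = £5,703,536.20 − £3,415,300 = £2,288,236.20.
After interest of £1,277,044.00, pre-tax earnings = £1,011,192.20.
DCL = total CM / (EBIT − I) = £5,703,536.20 / £1,011,192.20 = 5.6404.
%ΔEPS = DCL × %ΔSales = 5.6404 × -15.9% = -89.7%.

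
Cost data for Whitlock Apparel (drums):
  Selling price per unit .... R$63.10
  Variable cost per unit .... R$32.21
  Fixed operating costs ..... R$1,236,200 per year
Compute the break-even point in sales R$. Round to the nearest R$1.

R$2,525,226

CM per unit = R$63.10 − R$32.21 = R$30.89; CM ratio = R$30.89 / R$63.10 = 0.4895.
Break-even sales = FC ÷ CM ratio = R$1,236,200 × R$63.10 / R$30.89 = R$2,525,226.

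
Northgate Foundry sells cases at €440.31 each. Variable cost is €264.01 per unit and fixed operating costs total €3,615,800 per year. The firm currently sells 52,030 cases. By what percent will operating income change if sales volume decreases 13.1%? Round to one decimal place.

Total contribution margin = 52,030 × €176.30 = €9,172,889.00.
Operating income = contribution − fixed costs = €9,172,889.00 − €3,615,800 = €5,557,089.00.
DOL = contribution ÷ EBIT = €9,172,889.00 ÷ €5,557,089.00 = 1.6507.
So EBIT moves 1.6507 × (-13.1%) = -21.6%.

-21.6%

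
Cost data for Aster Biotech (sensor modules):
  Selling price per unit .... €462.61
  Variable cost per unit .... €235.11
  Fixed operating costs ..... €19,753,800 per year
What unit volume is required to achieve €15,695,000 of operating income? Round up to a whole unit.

Each unit contributes €462.61 − €235.11 = €227.50.
Need Q such that Q × €227.50 − €19,753,800 = €15,695,000, i.e. Q = €35,448,800 / €227.50 = 155,818.90 → 155,819.

155,819 sensor modules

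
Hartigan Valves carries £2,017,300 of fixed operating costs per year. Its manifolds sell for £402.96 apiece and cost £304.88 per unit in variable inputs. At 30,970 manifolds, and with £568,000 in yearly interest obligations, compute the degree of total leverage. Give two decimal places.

At 30,970 units, contribution = 30,970 × £98.08 = £3,037,537.60.
Operating income = contribution − fixed costs = £3,037,537.60 − £2,017,300 = £1,020,237.60. Interest = £568,000.00.
DOL = £3,037,537.60 ÷ £1,020,237.60 = 2.9773; DFL = £1,020,237.60 ÷ £452,237.60 = 2.2560.
Combined leverage = 2.9773 × 2.2560 = 6.7168.

6.72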